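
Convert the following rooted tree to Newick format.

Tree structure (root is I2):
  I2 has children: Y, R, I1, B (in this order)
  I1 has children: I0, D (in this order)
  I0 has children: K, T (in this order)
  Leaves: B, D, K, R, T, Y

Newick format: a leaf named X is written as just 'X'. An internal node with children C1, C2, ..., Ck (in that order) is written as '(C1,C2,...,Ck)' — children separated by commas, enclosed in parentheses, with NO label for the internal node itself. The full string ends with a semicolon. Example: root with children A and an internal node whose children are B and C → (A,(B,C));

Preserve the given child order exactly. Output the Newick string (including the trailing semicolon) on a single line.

Answer: (Y,R,((K,T),D),B);

Derivation:
internal I2 with children ['Y', 'R', 'I1', 'B']
  leaf 'Y' → 'Y'
  leaf 'R' → 'R'
  internal I1 with children ['I0', 'D']
    internal I0 with children ['K', 'T']
      leaf 'K' → 'K'
      leaf 'T' → 'T'
    → '(K,T)'
    leaf 'D' → 'D'
  → '((K,T),D)'
  leaf 'B' → 'B'
→ '(Y,R,((K,T),D),B)'
Final: (Y,R,((K,T),D),B);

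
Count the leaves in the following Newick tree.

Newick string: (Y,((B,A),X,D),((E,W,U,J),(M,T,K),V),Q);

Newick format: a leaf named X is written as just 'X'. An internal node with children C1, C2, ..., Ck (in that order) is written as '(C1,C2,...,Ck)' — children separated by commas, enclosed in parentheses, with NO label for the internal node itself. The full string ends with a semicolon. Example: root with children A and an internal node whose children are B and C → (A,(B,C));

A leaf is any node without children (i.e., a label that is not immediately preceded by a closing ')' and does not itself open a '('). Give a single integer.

Answer: 14

Derivation:
Newick: (Y,((B,A),X,D),((E,W,U,J),(M,T,K),V),Q);
Scan left-to-right; a leaf is any maximal label run not followed by '(':
  pos 1: leaf 'Y' → count = 1
  pos 5: leaf 'B' → count = 2
  pos 7: leaf 'A' → count = 3
  pos 10: leaf 'X' → count = 4
  pos 12: leaf 'D' → count = 5
  pos 17: leaf 'E' → count = 6
  pos 19: leaf 'W' → count = 7
  pos 21: leaf 'U' → count = 8
  pos 23: leaf 'J' → count = 9
  pos 27: leaf 'M' → count = 10
  pos 29: leaf 'T' → count = 11
  pos 31: leaf 'K' → count = 12
  pos 34: leaf 'V' → count = 13
  pos 37: leaf 'Q' → count = 14
Total leaves: 14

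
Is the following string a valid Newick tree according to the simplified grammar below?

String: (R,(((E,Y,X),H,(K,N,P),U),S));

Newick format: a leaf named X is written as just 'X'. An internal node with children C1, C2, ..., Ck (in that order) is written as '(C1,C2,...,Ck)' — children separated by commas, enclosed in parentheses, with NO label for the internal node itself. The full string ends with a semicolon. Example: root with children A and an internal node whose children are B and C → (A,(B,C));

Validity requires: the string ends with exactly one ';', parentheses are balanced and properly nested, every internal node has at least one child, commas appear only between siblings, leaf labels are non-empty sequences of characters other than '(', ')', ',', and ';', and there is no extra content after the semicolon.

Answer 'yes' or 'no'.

Input: (R,(((E,Y,X),H,(K,N,P),U),S));
Paren balance: 5 '(' vs 5 ')' OK
Ends with single ';': True
Full parse: OK
Valid: True

Answer: yes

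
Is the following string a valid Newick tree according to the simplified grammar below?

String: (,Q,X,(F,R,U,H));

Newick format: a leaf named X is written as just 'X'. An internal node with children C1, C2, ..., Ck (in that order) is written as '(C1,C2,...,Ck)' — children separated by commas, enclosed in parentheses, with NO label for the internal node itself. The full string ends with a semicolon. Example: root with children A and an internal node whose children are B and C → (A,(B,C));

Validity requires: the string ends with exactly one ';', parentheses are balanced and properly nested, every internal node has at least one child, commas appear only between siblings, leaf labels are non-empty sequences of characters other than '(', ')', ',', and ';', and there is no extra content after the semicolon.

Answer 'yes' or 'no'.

Answer: no

Derivation:
Input: (,Q,X,(F,R,U,H));
Paren balance: 2 '(' vs 2 ')' OK
Ends with single ';': True
Full parse: FAILS (empty leaf label at pos 1)
Valid: False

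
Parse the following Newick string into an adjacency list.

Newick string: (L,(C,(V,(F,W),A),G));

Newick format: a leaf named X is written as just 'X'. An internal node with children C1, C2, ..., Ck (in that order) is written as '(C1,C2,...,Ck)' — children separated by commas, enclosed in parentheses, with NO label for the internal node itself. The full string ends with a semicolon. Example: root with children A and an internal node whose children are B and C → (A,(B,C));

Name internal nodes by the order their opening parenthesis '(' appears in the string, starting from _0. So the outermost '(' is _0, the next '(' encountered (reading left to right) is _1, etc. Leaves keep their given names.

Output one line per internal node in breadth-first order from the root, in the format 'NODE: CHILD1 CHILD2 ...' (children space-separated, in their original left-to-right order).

Answer: _0: L _1
_1: C _2 G
_2: V _3 A
_3: F W

Derivation:
Input: (L,(C,(V,(F,W),A),G));
Scanning left-to-right, naming '(' by encounter order:
  pos 0: '(' -> open internal node _0 (depth 1)
  pos 3: '(' -> open internal node _1 (depth 2)
  pos 6: '(' -> open internal node _2 (depth 3)
  pos 9: '(' -> open internal node _3 (depth 4)
  pos 13: ')' -> close internal node _3 (now at depth 3)
  pos 16: ')' -> close internal node _2 (now at depth 2)
  pos 19: ')' -> close internal node _1 (now at depth 1)
  pos 20: ')' -> close internal node _0 (now at depth 0)
Total internal nodes: 4
BFS adjacency from root:
  _0: L _1
  _1: C _2 G
  _2: V _3 A
  _3: F W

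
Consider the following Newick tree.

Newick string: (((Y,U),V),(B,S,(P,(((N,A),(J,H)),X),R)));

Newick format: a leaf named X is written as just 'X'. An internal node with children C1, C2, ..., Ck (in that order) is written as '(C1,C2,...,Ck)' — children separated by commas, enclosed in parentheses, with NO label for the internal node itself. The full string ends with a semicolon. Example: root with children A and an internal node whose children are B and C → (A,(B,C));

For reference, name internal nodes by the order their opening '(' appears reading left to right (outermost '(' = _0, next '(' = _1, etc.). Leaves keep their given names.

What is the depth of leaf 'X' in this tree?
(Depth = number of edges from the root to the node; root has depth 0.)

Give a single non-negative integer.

Newick: (((Y,U),V),(B,S,(P,(((N,A),(J,H)),X),R)));
Naming internals by '(' encounter order: outermost '(' = _0, next = _1, ...
Query node: X
Path from root: _0 -> _3 -> _4 -> _5 -> X
Depth of X: 4 (number of edges from root)

Answer: 4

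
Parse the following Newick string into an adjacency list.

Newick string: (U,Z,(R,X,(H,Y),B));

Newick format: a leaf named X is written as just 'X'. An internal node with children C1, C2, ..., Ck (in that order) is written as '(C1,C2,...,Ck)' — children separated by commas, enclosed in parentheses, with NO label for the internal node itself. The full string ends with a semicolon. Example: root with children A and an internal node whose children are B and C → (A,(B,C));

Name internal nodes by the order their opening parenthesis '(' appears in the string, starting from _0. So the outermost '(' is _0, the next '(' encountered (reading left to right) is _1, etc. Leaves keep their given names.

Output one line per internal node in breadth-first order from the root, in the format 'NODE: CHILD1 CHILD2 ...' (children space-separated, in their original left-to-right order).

Input: (U,Z,(R,X,(H,Y),B));
Scanning left-to-right, naming '(' by encounter order:
  pos 0: '(' -> open internal node _0 (depth 1)
  pos 5: '(' -> open internal node _1 (depth 2)
  pos 10: '(' -> open internal node _2 (depth 3)
  pos 14: ')' -> close internal node _2 (now at depth 2)
  pos 17: ')' -> close internal node _1 (now at depth 1)
  pos 18: ')' -> close internal node _0 (now at depth 0)
Total internal nodes: 3
BFS adjacency from root:
  _0: U Z _1
  _1: R X _2 B
  _2: H Y

Answer: _0: U Z _1
_1: R X _2 B
_2: H Y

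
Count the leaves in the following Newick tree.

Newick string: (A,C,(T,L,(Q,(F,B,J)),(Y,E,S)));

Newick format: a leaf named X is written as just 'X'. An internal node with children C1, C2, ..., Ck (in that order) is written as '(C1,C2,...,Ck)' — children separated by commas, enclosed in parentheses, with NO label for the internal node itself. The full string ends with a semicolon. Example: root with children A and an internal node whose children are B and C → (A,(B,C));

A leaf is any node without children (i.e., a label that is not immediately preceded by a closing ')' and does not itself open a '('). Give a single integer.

Newick: (A,C,(T,L,(Q,(F,B,J)),(Y,E,S)));
Scan left-to-right; a leaf is any maximal label run not followed by '(':
  pos 1: leaf 'A' → count = 1
  pos 3: leaf 'C' → count = 2
  pos 6: leaf 'T' → count = 3
  pos 8: leaf 'L' → count = 4
  pos 11: leaf 'Q' → count = 5
  pos 14: leaf 'F' → count = 6
  pos 16: leaf 'B' → count = 7
  pos 18: leaf 'J' → count = 8
  pos 23: leaf 'Y' → count = 9
  pos 25: leaf 'E' → count = 10
  pos 27: leaf 'S' → count = 11
Total leaves: 11

Answer: 11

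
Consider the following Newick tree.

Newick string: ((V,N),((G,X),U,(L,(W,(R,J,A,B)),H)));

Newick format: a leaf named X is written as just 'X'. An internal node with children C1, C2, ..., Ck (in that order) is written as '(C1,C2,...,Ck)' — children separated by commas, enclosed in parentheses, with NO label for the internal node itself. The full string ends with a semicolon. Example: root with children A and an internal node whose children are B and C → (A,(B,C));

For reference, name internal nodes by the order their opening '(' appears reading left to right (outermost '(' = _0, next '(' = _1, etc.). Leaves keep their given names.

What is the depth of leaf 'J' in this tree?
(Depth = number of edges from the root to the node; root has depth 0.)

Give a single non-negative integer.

Newick: ((V,N),((G,X),U,(L,(W,(R,J,A,B)),H)));
Naming internals by '(' encounter order: outermost '(' = _0, next = _1, ...
Query node: J
Path from root: _0 -> _2 -> _4 -> _5 -> _6 -> J
Depth of J: 5 (number of edges from root)

Answer: 5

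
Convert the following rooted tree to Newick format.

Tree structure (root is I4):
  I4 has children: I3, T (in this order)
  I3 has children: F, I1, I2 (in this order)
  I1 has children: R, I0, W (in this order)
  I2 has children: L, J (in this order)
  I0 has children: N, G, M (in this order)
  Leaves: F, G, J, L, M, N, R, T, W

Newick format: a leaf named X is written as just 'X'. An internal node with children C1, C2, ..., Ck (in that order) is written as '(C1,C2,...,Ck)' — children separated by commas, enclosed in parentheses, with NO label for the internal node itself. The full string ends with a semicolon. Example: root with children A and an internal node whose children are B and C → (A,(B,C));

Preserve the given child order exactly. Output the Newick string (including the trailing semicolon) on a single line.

Answer: ((F,(R,(N,G,M),W),(L,J)),T);

Derivation:
internal I4 with children ['I3', 'T']
  internal I3 with children ['F', 'I1', 'I2']
    leaf 'F' → 'F'
    internal I1 with children ['R', 'I0', 'W']
      leaf 'R' → 'R'
      internal I0 with children ['N', 'G', 'M']
        leaf 'N' → 'N'
        leaf 'G' → 'G'
        leaf 'M' → 'M'
      → '(N,G,M)'
      leaf 'W' → 'W'
    → '(R,(N,G,M),W)'
    internal I2 with children ['L', 'J']
      leaf 'L' → 'L'
      leaf 'J' → 'J'
    → '(L,J)'
  → '(F,(R,(N,G,M),W),(L,J))'
  leaf 'T' → 'T'
→ '((F,(R,(N,G,M),W),(L,J)),T)'
Final: ((F,(R,(N,G,M),W),(L,J)),T);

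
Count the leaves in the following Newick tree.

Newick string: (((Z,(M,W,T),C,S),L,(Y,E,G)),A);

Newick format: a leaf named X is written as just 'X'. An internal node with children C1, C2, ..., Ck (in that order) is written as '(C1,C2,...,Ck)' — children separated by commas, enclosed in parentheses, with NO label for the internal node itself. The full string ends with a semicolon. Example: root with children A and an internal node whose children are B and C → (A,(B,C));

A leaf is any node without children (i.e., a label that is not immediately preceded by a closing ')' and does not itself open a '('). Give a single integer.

Newick: (((Z,(M,W,T),C,S),L,(Y,E,G)),A);
Scan left-to-right; a leaf is any maximal label run not followed by '(':
  pos 3: leaf 'Z' → count = 1
  pos 6: leaf 'M' → count = 2
  pos 8: leaf 'W' → count = 3
  pos 10: leaf 'T' → count = 4
  pos 13: leaf 'C' → count = 5
  pos 15: leaf 'S' → count = 6
  pos 18: leaf 'L' → count = 7
  pos 21: leaf 'Y' → count = 8
  pos 23: leaf 'E' → count = 9
  pos 25: leaf 'G' → count = 10
  pos 29: leaf 'A' → count = 11
Total leaves: 11

Answer: 11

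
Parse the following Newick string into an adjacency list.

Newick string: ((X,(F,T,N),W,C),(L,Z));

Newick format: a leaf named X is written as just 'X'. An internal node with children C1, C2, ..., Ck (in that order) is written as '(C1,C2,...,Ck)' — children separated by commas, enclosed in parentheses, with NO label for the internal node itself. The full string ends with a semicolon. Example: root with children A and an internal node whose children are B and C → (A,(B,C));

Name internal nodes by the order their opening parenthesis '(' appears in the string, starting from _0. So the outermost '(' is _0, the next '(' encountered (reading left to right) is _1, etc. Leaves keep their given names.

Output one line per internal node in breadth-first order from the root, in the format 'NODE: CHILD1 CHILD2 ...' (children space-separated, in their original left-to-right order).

Answer: _0: _1 _3
_1: X _2 W C
_3: L Z
_2: F T N

Derivation:
Input: ((X,(F,T,N),W,C),(L,Z));
Scanning left-to-right, naming '(' by encounter order:
  pos 0: '(' -> open internal node _0 (depth 1)
  pos 1: '(' -> open internal node _1 (depth 2)
  pos 4: '(' -> open internal node _2 (depth 3)
  pos 10: ')' -> close internal node _2 (now at depth 2)
  pos 15: ')' -> close internal node _1 (now at depth 1)
  pos 17: '(' -> open internal node _3 (depth 2)
  pos 21: ')' -> close internal node _3 (now at depth 1)
  pos 22: ')' -> close internal node _0 (now at depth 0)
Total internal nodes: 4
BFS adjacency from root:
  _0: _1 _3
  _1: X _2 W C
  _3: L Z
  _2: F T N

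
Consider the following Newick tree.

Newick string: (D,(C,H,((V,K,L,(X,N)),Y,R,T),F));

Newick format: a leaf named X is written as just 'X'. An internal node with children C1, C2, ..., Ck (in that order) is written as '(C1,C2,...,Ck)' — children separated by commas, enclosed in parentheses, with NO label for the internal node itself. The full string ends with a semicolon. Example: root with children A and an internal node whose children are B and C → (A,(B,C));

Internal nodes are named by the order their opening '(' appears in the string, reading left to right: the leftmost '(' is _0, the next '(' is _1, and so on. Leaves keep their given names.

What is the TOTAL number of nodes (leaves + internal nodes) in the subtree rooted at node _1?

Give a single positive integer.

Answer: 15

Derivation:
Newick: (D,(C,H,((V,K,L,(X,N)),Y,R,T),F));
Locate _1: it is the '(' at position 3 (the 2nd '(' reading left to right).
Query: subtree rooted at _1
_1: subtree_size = 1 + 14
  C: subtree_size = 1 + 0
  H: subtree_size = 1 + 0
  _2: subtree_size = 1 + 10
    _3: subtree_size = 1 + 6
      V: subtree_size = 1 + 0
      K: subtree_size = 1 + 0
      L: subtree_size = 1 + 0
      _4: subtree_size = 1 + 2
        X: subtree_size = 1 + 0
        N: subtree_size = 1 + 0
    Y: subtree_size = 1 + 0
    R: subtree_size = 1 + 0
    T: subtree_size = 1 + 0
  F: subtree_size = 1 + 0
Total subtree size of _1: 15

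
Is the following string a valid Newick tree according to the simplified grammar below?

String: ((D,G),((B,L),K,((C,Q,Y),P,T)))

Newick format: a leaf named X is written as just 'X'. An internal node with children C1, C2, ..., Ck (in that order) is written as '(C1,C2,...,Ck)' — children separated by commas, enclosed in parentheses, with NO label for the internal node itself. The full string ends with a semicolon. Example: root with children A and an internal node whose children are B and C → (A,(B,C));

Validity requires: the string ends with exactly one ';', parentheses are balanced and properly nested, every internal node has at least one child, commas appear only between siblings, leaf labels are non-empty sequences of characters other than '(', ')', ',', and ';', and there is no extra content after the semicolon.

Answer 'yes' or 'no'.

Input: ((D,G),((B,L),K,((C,Q,Y),P,T)))
Paren balance: 6 '(' vs 6 ')' OK
Ends with single ';': False
Full parse: FAILS (must end with ;)
Valid: False

Answer: no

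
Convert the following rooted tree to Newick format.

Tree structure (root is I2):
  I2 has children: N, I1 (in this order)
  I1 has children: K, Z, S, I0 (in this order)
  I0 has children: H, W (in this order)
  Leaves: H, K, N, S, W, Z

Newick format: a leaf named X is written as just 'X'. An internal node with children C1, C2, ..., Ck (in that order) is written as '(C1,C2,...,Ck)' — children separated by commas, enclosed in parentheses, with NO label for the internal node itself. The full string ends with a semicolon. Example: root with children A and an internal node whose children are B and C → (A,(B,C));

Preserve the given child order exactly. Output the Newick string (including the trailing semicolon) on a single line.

internal I2 with children ['N', 'I1']
  leaf 'N' → 'N'
  internal I1 with children ['K', 'Z', 'S', 'I0']
    leaf 'K' → 'K'
    leaf 'Z' → 'Z'
    leaf 'S' → 'S'
    internal I0 with children ['H', 'W']
      leaf 'H' → 'H'
      leaf 'W' → 'W'
    → '(H,W)'
  → '(K,Z,S,(H,W))'
→ '(N,(K,Z,S,(H,W)))'
Final: (N,(K,Z,S,(H,W)));

Answer: (N,(K,Z,S,(H,W)));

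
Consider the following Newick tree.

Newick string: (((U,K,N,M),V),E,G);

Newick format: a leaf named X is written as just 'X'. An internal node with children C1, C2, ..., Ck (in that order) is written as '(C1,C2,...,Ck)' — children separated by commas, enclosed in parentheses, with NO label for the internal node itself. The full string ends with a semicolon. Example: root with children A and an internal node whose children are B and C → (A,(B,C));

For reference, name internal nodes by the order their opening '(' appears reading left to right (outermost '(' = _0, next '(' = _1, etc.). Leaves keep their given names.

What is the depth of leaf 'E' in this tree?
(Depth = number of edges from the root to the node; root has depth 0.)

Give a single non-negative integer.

Newick: (((U,K,N,M),V),E,G);
Naming internals by '(' encounter order: outermost '(' = _0, next = _1, ...
Query node: E
Path from root: _0 -> E
Depth of E: 1 (number of edges from root)

Answer: 1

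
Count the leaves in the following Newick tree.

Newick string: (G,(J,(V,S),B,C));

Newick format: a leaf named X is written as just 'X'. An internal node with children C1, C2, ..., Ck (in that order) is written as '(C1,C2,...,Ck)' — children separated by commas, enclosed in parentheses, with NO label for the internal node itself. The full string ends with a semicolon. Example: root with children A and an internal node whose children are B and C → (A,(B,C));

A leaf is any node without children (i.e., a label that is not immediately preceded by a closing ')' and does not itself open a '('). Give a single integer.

Answer: 6

Derivation:
Newick: (G,(J,(V,S),B,C));
Scan left-to-right; a leaf is any maximal label run not followed by '(':
  pos 1: leaf 'G' → count = 1
  pos 4: leaf 'J' → count = 2
  pos 7: leaf 'V' → count = 3
  pos 9: leaf 'S' → count = 4
  pos 12: leaf 'B' → count = 5
  pos 14: leaf 'C' → count = 6
Total leaves: 6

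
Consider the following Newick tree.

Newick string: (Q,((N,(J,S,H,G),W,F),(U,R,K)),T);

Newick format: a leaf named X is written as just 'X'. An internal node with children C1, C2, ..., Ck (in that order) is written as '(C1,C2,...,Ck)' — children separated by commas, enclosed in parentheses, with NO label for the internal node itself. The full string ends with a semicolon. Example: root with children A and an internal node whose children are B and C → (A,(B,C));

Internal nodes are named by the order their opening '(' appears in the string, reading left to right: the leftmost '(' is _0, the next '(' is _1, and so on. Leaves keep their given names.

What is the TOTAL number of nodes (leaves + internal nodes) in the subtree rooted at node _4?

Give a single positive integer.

Answer: 4

Derivation:
Newick: (Q,((N,(J,S,H,G),W,F),(U,R,K)),T);
Locate _4: it is the '(' at position 22 (the 5th '(' reading left to right).
Query: subtree rooted at _4
_4: subtree_size = 1 + 3
  U: subtree_size = 1 + 0
  R: subtree_size = 1 + 0
  K: subtree_size = 1 + 0
Total subtree size of _4: 4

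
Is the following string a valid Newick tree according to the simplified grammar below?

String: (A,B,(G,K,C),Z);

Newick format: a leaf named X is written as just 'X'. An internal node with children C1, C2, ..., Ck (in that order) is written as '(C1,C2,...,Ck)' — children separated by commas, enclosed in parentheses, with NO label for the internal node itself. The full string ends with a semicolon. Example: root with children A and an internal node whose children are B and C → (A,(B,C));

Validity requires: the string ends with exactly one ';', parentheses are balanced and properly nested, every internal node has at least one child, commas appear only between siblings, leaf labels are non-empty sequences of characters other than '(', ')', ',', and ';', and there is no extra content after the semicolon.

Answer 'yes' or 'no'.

Answer: yes

Derivation:
Input: (A,B,(G,K,C),Z);
Paren balance: 2 '(' vs 2 ')' OK
Ends with single ';': True
Full parse: OK
Valid: True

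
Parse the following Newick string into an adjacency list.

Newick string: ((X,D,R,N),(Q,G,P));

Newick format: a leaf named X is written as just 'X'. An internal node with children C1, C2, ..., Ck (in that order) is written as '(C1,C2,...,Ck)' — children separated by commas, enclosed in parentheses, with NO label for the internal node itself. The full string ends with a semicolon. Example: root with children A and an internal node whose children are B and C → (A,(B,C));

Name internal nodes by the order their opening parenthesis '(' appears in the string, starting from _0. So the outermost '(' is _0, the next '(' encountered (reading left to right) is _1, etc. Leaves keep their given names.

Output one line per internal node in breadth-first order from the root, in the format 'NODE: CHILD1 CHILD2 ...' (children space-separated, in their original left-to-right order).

Input: ((X,D,R,N),(Q,G,P));
Scanning left-to-right, naming '(' by encounter order:
  pos 0: '(' -> open internal node _0 (depth 1)
  pos 1: '(' -> open internal node _1 (depth 2)
  pos 9: ')' -> close internal node _1 (now at depth 1)
  pos 11: '(' -> open internal node _2 (depth 2)
  pos 17: ')' -> close internal node _2 (now at depth 1)
  pos 18: ')' -> close internal node _0 (now at depth 0)
Total internal nodes: 3
BFS adjacency from root:
  _0: _1 _2
  _1: X D R N
  _2: Q G P

Answer: _0: _1 _2
_1: X D R N
_2: Q G P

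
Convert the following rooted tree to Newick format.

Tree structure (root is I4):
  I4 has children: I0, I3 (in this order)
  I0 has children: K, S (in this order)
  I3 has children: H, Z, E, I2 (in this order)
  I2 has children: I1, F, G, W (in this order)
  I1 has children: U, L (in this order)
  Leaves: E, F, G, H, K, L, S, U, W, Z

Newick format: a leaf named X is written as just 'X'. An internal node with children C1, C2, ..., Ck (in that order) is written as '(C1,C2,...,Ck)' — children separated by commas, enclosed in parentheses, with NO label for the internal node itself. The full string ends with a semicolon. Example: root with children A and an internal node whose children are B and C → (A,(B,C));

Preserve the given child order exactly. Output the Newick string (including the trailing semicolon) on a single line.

Answer: ((K,S),(H,Z,E,((U,L),F,G,W)));

Derivation:
internal I4 with children ['I0', 'I3']
  internal I0 with children ['K', 'S']
    leaf 'K' → 'K'
    leaf 'S' → 'S'
  → '(K,S)'
  internal I3 with children ['H', 'Z', 'E', 'I2']
    leaf 'H' → 'H'
    leaf 'Z' → 'Z'
    leaf 'E' → 'E'
    internal I2 with children ['I1', 'F', 'G', 'W']
      internal I1 with children ['U', 'L']
        leaf 'U' → 'U'
        leaf 'L' → 'L'
      → '(U,L)'
      leaf 'F' → 'F'
      leaf 'G' → 'G'
      leaf 'W' → 'W'
    → '((U,L),F,G,W)'
  → '(H,Z,E,((U,L),F,G,W))'
→ '((K,S),(H,Z,E,((U,L),F,G,W)))'
Final: ((K,S),(H,Z,E,((U,L),F,G,W)));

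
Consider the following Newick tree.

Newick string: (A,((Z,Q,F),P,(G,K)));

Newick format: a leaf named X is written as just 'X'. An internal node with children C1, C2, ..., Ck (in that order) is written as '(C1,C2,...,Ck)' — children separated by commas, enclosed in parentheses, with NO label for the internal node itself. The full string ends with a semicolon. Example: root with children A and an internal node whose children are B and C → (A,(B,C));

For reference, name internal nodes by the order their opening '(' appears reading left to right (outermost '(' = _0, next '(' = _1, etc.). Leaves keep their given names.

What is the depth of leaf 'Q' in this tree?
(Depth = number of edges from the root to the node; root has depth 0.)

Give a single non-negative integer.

Answer: 3

Derivation:
Newick: (A,((Z,Q,F),P,(G,K)));
Naming internals by '(' encounter order: outermost '(' = _0, next = _1, ...
Query node: Q
Path from root: _0 -> _1 -> _2 -> Q
Depth of Q: 3 (number of edges from root)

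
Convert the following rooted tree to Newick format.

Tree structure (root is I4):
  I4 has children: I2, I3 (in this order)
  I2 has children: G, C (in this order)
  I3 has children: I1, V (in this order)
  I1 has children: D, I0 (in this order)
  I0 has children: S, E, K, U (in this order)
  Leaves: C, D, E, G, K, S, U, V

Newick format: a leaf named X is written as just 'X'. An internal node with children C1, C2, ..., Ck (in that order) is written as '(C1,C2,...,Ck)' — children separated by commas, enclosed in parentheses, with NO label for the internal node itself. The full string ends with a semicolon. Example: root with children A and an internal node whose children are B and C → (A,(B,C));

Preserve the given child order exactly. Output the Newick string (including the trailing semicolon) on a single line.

Answer: ((G,C),((D,(S,E,K,U)),V));

Derivation:
internal I4 with children ['I2', 'I3']
  internal I2 with children ['G', 'C']
    leaf 'G' → 'G'
    leaf 'C' → 'C'
  → '(G,C)'
  internal I3 with children ['I1', 'V']
    internal I1 with children ['D', 'I0']
      leaf 'D' → 'D'
      internal I0 with children ['S', 'E', 'K', 'U']
        leaf 'S' → 'S'
        leaf 'E' → 'E'
        leaf 'K' → 'K'
        leaf 'U' → 'U'
      → '(S,E,K,U)'
    → '(D,(S,E,K,U))'
    leaf 'V' → 'V'
  → '((D,(S,E,K,U)),V)'
→ '((G,C),((D,(S,E,K,U)),V))'
Final: ((G,C),((D,(S,E,K,U)),V));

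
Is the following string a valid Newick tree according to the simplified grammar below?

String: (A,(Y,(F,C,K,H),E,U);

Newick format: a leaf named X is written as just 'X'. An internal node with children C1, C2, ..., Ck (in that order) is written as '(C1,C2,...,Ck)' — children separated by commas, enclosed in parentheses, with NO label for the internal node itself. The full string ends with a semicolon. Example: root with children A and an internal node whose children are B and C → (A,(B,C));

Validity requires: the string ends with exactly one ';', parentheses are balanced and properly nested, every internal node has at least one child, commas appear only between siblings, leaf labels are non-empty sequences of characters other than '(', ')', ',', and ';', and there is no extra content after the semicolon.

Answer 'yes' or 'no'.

Input: (A,(Y,(F,C,K,H),E,U);
Paren balance: 3 '(' vs 2 ')' MISMATCH
Ends with single ';': True
Full parse: FAILS (expected , or ) at pos 20)
Valid: False

Answer: no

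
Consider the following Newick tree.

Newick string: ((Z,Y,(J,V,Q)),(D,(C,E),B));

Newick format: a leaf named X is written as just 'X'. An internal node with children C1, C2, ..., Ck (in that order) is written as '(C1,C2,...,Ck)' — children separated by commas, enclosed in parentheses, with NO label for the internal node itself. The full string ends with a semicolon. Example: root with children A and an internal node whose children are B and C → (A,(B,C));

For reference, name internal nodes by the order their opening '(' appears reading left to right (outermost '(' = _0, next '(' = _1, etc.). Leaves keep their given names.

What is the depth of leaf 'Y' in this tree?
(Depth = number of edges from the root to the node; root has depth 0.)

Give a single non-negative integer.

Answer: 2

Derivation:
Newick: ((Z,Y,(J,V,Q)),(D,(C,E),B));
Naming internals by '(' encounter order: outermost '(' = _0, next = _1, ...
Query node: Y
Path from root: _0 -> _1 -> Y
Depth of Y: 2 (number of edges from root)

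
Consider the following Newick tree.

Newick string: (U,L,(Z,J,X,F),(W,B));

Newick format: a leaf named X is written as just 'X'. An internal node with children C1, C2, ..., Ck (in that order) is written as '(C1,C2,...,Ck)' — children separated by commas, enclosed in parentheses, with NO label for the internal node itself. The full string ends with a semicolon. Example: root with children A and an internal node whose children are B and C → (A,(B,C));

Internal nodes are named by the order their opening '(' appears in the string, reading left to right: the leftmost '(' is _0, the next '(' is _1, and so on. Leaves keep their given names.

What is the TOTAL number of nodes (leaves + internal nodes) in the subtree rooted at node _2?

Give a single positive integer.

Answer: 3

Derivation:
Newick: (U,L,(Z,J,X,F),(W,B));
Locate _2: it is the '(' at position 15 (the 3rd '(' reading left to right).
Query: subtree rooted at _2
_2: subtree_size = 1 + 2
  W: subtree_size = 1 + 0
  B: subtree_size = 1 + 0
Total subtree size of _2: 3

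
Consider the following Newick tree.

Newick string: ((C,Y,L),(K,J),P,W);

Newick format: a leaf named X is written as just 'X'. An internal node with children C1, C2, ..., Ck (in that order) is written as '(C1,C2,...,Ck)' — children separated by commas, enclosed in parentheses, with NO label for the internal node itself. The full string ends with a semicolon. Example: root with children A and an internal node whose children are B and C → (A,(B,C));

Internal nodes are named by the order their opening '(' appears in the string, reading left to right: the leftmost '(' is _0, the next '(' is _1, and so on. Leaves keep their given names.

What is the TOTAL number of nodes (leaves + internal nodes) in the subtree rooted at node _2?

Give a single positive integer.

Newick: ((C,Y,L),(K,J),P,W);
Locate _2: it is the '(' at position 9 (the 3rd '(' reading left to right).
Query: subtree rooted at _2
_2: subtree_size = 1 + 2
  K: subtree_size = 1 + 0
  J: subtree_size = 1 + 0
Total subtree size of _2: 3

Answer: 3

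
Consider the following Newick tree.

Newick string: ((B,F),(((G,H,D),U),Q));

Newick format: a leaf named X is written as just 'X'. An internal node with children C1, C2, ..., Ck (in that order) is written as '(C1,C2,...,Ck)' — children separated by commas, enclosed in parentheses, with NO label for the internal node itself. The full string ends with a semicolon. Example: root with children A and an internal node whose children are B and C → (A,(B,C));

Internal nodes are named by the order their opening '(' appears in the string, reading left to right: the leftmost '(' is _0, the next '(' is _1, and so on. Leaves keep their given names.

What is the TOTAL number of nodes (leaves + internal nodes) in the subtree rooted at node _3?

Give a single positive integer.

Answer: 6

Derivation:
Newick: ((B,F),(((G,H,D),U),Q));
Locate _3: it is the '(' at position 8 (the 4th '(' reading left to right).
Query: subtree rooted at _3
_3: subtree_size = 1 + 5
  _4: subtree_size = 1 + 3
    G: subtree_size = 1 + 0
    H: subtree_size = 1 + 0
    D: subtree_size = 1 + 0
  U: subtree_size = 1 + 0
Total subtree size of _3: 6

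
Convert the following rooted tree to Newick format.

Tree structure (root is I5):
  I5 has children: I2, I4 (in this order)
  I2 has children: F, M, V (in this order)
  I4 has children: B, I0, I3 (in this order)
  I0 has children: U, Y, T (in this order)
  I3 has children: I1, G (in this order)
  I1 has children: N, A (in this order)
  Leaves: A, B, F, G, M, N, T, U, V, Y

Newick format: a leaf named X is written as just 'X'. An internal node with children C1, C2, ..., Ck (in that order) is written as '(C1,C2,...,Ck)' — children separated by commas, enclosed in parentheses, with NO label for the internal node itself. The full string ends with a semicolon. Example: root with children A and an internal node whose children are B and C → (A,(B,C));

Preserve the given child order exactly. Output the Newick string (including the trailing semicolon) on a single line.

internal I5 with children ['I2', 'I4']
  internal I2 with children ['F', 'M', 'V']
    leaf 'F' → 'F'
    leaf 'M' → 'M'
    leaf 'V' → 'V'
  → '(F,M,V)'
  internal I4 with children ['B', 'I0', 'I3']
    leaf 'B' → 'B'
    internal I0 with children ['U', 'Y', 'T']
      leaf 'U' → 'U'
      leaf 'Y' → 'Y'
      leaf 'T' → 'T'
    → '(U,Y,T)'
    internal I3 with children ['I1', 'G']
      internal I1 with children ['N', 'A']
        leaf 'N' → 'N'
        leaf 'A' → 'A'
      → '(N,A)'
      leaf 'G' → 'G'
    → '((N,A),G)'
  → '(B,(U,Y,T),((N,A),G))'
→ '((F,M,V),(B,(U,Y,T),((N,A),G)))'
Final: ((F,M,V),(B,(U,Y,T),((N,A),G)));

Answer: ((F,M,V),(B,(U,Y,T),((N,A),G)));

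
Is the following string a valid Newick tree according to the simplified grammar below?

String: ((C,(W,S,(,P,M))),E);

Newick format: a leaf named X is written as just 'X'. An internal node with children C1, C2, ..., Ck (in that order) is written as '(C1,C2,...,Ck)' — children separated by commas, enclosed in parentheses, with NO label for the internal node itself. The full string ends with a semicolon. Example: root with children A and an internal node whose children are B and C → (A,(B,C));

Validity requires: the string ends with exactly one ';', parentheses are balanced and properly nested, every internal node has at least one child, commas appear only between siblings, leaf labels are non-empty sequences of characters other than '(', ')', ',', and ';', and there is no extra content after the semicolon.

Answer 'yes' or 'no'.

Answer: no

Derivation:
Input: ((C,(W,S,(,P,M))),E);
Paren balance: 4 '(' vs 4 ')' OK
Ends with single ';': True
Full parse: FAILS (empty leaf label at pos 10)
Valid: False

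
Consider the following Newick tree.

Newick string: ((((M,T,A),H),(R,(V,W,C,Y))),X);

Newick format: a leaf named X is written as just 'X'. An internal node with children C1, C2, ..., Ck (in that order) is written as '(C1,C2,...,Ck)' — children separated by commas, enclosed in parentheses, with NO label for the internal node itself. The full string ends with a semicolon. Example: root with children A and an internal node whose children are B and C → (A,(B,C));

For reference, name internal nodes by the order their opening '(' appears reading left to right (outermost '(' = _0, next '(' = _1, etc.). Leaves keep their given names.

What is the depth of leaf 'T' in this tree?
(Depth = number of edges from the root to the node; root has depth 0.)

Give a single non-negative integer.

Answer: 4

Derivation:
Newick: ((((M,T,A),H),(R,(V,W,C,Y))),X);
Naming internals by '(' encounter order: outermost '(' = _0, next = _1, ...
Query node: T
Path from root: _0 -> _1 -> _2 -> _3 -> T
Depth of T: 4 (number of edges from root)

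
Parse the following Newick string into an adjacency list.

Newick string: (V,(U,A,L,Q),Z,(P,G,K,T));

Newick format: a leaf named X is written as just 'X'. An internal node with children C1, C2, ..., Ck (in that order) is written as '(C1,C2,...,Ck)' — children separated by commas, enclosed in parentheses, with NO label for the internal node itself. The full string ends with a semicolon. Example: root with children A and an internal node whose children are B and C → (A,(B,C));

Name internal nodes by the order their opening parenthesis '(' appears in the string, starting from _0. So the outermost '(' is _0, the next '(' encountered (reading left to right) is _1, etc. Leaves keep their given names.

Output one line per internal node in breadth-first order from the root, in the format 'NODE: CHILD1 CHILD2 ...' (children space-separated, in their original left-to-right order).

Input: (V,(U,A,L,Q),Z,(P,G,K,T));
Scanning left-to-right, naming '(' by encounter order:
  pos 0: '(' -> open internal node _0 (depth 1)
  pos 3: '(' -> open internal node _1 (depth 2)
  pos 11: ')' -> close internal node _1 (now at depth 1)
  pos 15: '(' -> open internal node _2 (depth 2)
  pos 23: ')' -> close internal node _2 (now at depth 1)
  pos 24: ')' -> close internal node _0 (now at depth 0)
Total internal nodes: 3
BFS adjacency from root:
  _0: V _1 Z _2
  _1: U A L Q
  _2: P G K T

Answer: _0: V _1 Z _2
_1: U A L Q
_2: P G K T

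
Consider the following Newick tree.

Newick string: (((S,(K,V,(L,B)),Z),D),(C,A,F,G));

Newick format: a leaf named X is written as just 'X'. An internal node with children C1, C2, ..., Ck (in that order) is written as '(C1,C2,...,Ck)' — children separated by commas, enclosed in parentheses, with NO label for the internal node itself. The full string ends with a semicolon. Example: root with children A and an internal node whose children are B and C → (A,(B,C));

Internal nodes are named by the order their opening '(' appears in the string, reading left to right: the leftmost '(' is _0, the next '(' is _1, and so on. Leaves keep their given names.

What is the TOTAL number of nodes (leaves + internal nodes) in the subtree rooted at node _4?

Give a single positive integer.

Answer: 3

Derivation:
Newick: (((S,(K,V,(L,B)),Z),D),(C,A,F,G));
Locate _4: it is the '(' at position 10 (the 5th '(' reading left to right).
Query: subtree rooted at _4
_4: subtree_size = 1 + 2
  L: subtree_size = 1 + 0
  B: subtree_size = 1 + 0
Total subtree size of _4: 3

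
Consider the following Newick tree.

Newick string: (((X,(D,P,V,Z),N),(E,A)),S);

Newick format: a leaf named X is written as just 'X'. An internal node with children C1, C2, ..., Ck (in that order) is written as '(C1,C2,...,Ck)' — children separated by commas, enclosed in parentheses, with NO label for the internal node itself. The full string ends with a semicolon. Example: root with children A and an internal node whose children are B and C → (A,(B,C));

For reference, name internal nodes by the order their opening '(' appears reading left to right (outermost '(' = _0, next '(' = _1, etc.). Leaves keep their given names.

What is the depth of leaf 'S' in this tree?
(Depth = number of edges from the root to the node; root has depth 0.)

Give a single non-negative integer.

Newick: (((X,(D,P,V,Z),N),(E,A)),S);
Naming internals by '(' encounter order: outermost '(' = _0, next = _1, ...
Query node: S
Path from root: _0 -> S
Depth of S: 1 (number of edges from root)

Answer: 1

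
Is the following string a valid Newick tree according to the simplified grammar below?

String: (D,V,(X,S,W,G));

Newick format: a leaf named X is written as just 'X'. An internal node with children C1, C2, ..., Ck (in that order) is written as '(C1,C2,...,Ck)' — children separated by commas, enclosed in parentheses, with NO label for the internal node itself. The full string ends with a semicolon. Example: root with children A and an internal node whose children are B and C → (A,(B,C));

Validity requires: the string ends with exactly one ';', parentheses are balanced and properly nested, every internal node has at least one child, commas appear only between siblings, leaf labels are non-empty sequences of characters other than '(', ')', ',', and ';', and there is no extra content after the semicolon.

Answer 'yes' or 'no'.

Answer: yes

Derivation:
Input: (D,V,(X,S,W,G));
Paren balance: 2 '(' vs 2 ')' OK
Ends with single ';': True
Full parse: OK
Valid: True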